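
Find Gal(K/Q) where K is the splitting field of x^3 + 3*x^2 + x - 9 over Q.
Gal(K/Q) = S_3 (symmetric group of order 6)

Compute the discriminant of x^3 + (3)*x^2 + (1)*x + (-9): Δ = -1696. Since Δ is not a rational square, the Galois group is not contained in A_3; it must be the full S_3 (irreducibility of the cubic rules out anything smaller).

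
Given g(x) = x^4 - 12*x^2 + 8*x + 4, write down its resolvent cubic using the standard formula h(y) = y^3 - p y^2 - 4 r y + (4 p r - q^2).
h(y) = y^3 + 12*y^2 - 16*y - 256

Identify coefficients: p = -12, q = 8, r = 4.
Plug into h(y) = y^3 - p y^2 - 4 r y + (4 p r - q^2):
  h(y) = y^3 - (-12) y^2 - 4*(4) y + (4*(-12)*(4) - (8)^2)
       = y^3 + (12) y^2 + (-16) y + (-256).
Simplifying: h(y) = y^3 + 12*y^2 - 16*y - 256.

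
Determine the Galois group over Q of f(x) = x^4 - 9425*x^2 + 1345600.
Gal(K/Q) = Z/2Z (cyclic of order 2)

f factors as (x^2 - 145)(x^2 - 9280), so the splitting field is K = Q(sqrt(145), sqrt(9280)). The squarefree part of 145 is 145 and the squarefree part of 9280 is also 145, so sqrt(145) and sqrt(9280) are both rational multiples of sqrt(145). Hence Q(sqrt(145)) = Q(sqrt(9280)) = Q(sqrt(145)), and the splitting field collapses to a single degree-2 extension with Galois group Z/2Z.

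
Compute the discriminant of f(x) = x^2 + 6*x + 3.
Δ = 24

For a quadratic a x^2 + b x + c the discriminant is Δ = b^2 - 4ac = (6)^2 - 4*(1)*(3) = 36 - (12) = 24.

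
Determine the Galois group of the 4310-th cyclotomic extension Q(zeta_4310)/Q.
|Gal(Q(zeta_4310)/Q)| = phi(4310) = 1720; group ≅ (Z/4310Z)^* ≅ Z/4Z × Z/430Z

The n-th cyclotomic polynomial Φ_4310(x) is the minimal polynomial of zeta_4310 over Q and has degree phi(4310) = 1720. So Q(zeta_4310) is a degree-1720 Galois extension with Galois group (Z/4310Z)^*. By CRT, (Z/4310Z)^* ≅ (Z/2Z)^* × (Z/5Z)^* × (Z/431Z)^*. Each prime-power unit group is (Z/2Z)^* ≅ trivial group (order 1); (Z/5Z)^* ≅ Z/4Z; (Z/431Z)^* ≅ Z/430Z. Hence Gal(Q(zeta_4310)/Q) ≅ Z/4Z × Z/430Z.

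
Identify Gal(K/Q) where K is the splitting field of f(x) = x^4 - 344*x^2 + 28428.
Gal(K/Q) = V_4 (Klein four-group, Z/2Z × Z/2Z)

f factors as (x^2 - 138)(x^2 - 206), so the splitting field is K = Q(sqrt(138), sqrt(206)). The elements 138, 206, 28428 are all non-squares in Q, so sqrt(138) and sqrt(206) generate independent quadratic extensions. Thus [K:Q] = 4 and Gal(K/Q) is generated by the two order-2 automorphisms sqrt(138) ↦ -sqrt(138) and sqrt(206) ↦ -sqrt(206), giving V_4.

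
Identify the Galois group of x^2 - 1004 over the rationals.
Gal(K/Q) = Z/2Z (cyclic of order 2)

x^2 - 1004 is irreducible over Q since 1004 is not a rational square. The splitting field Q(sqrt(1004)) has degree 2 over Q, and its unique nontrivial automorphism is sqrt(1004) ↦ -sqrt(1004). Hence Gal(Q(sqrt(1004))/Q) = Z/2Z.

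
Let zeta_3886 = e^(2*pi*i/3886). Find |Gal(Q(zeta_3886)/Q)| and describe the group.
|Gal(Q(zeta_3886)/Q)| = phi(3886) = 1848; group ≅ (Z/3886Z)^* ≅ Z/28Z × Z/66Z

The n-th cyclotomic polynomial Φ_3886(x) is the minimal polynomial of zeta_3886 over Q and has degree phi(3886) = 1848. So Q(zeta_3886) is a degree-1848 Galois extension with Galois group (Z/3886Z)^*. By CRT, (Z/3886Z)^* ≅ (Z/2Z)^* × (Z/29Z)^* × (Z/67Z)^*. Each prime-power unit group is (Z/2Z)^* ≅ trivial group (order 1); (Z/29Z)^* ≅ Z/28Z; (Z/67Z)^* ≅ Z/66Z. Hence Gal(Q(zeta_3886)/Q) ≅ Z/28Z × Z/66Z.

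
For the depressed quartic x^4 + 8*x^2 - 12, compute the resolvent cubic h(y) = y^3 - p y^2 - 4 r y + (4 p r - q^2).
h(y) = y^3 - 8*y^2 + 48*y - 384

Identify coefficients: p = 8, q = 0, r = -12.
Plug into h(y) = y^3 - p y^2 - 4 r y + (4 p r - q^2):
  h(y) = y^3 - (8) y^2 - 4*(-12) y + (4*(8)*(-12) - (0)^2)
       = y^3 + (-8) y^2 + (48) y + (-384).
Simplifying: h(y) = y^3 - 8*y^2 + 48*y - 384.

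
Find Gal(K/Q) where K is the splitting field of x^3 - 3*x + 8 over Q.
Gal(K/Q) = S_3 (symmetric group of order 6)

Compute the discriminant of x^3 + (0)*x^2 + (-3)*x + (8): Δ = -1620. Since Δ is not a rational square, the Galois group is not contained in A_3; it must be the full S_3 (irreducibility of the cubic rules out anything smaller).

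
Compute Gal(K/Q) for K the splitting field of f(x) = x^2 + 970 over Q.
Gal(K/Q) = Z/2Z (cyclic of order 2)

x^2 + 970 is irreducible over Q since -970 is not a rational square. The splitting field Q(sqrt(-970)) has degree 2 over Q, and its unique nontrivial automorphism is sqrt(-970) ↦ -sqrt(-970). Hence Gal(Q(sqrt(-970))/Q) = Z/2Z.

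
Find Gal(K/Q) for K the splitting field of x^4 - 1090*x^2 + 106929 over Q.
Gal(K/Q) = Z/2Z (cyclic of order 2)

f factors as (x^2 - 981)(x^2 - 109), so the splitting field is K = Q(sqrt(981), sqrt(109)). The squarefree part of 981 is 109 and the squarefree part of 109 is also 109, so sqrt(981) and sqrt(109) are both rational multiples of sqrt(109). Hence Q(sqrt(981)) = Q(sqrt(109)) = Q(sqrt(109)), and the splitting field collapses to a single degree-2 extension with Galois group Z/2Z.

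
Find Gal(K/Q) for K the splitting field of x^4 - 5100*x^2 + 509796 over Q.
Gal(K/Q) = Z/2Z (cyclic of order 2)

f factors as (x^2 - 102)(x^2 - 4998), so the splitting field is K = Q(sqrt(102), sqrt(4998)). The squarefree part of 102 is 102 and the squarefree part of 4998 is also 102, so sqrt(102) and sqrt(4998) are both rational multiples of sqrt(102). Hence Q(sqrt(102)) = Q(sqrt(4998)) = Q(sqrt(102)), and the splitting field collapses to a single degree-2 extension with Galois group Z/2Z.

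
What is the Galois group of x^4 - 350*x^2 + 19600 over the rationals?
Gal(K/Q) = Z/2Z (cyclic of order 2)

f factors as (x^2 - 280)(x^2 - 70), so the splitting field is K = Q(sqrt(280), sqrt(70)). The squarefree part of 280 is 70 and the squarefree part of 70 is also 70, so sqrt(280) and sqrt(70) are both rational multiples of sqrt(70). Hence Q(sqrt(280)) = Q(sqrt(70)) = Q(sqrt(70)), and the splitting field collapses to a single degree-2 extension with Galois group Z/2Z.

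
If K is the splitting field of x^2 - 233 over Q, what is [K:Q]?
[K:Q] = 2

The polynomial x^2 - 233 is irreducible over Q since 233 is not a perfect square. Its splitting field is Q(sqrt(233)), which has degree 2 over Q.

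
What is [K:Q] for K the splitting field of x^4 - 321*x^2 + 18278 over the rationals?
[K:Q] = 4

f factors as (x^2 - 74)(x^2 - 247); the splitting field is K = Q(sqrt(74), sqrt(247)). Since 74, 247, and 18278 are all non-squares in Q, the three subfields Q(sqrt(74)), Q(sqrt(247)), Q(sqrt(18278)) are distinct degree-2 extensions, so [K:Q] = 4 (Klein four Galois group).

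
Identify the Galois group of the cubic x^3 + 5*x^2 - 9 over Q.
Gal(K/Q) = S_3 (symmetric group of order 6)

Compute the discriminant of x^3 + (5)*x^2 + (0)*x + (-9): Δ = 2313. Since Δ is not a rational square, the Galois group is not contained in A_3; it must be the full S_3 (irreducibility of the cubic rules out anything smaller).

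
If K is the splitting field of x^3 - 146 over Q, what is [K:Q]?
[K:Q] = 6

x^3 - 146 has one real root r = 146^(1/3) and two complex roots r*zeta_3, r*zeta_3^2 where zeta_3 = e^(2*pi*i/3). The splitting field is Q(r, zeta_3). [Q(r):Q] = 3 and [Q(zeta_3):Q] = 2 with gcd = 1, so [Q(r, zeta_3):Q] = 3 * 2 = 6.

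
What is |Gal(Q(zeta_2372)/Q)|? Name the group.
|Gal(Q(zeta_2372)/Q)| = phi(2372) = 1184; group ≅ (Z/2372Z)^* ≅ Z/2Z × Z/592Z

The n-th cyclotomic polynomial Φ_2372(x) is the minimal polynomial of zeta_2372 over Q and has degree phi(2372) = 1184. So Q(zeta_2372) is a degree-1184 Galois extension with Galois group (Z/2372Z)^*. By CRT, (Z/2372Z)^* ≅ (Z/4Z)^* × (Z/593Z)^*. Each prime-power unit group is (Z/4Z)^* ≅ Z/2Z; (Z/593Z)^* ≅ Z/592Z. Hence Gal(Q(zeta_2372)/Q) ≅ Z/2Z × Z/592Z.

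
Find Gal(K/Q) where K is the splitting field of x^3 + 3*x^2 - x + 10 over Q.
Gal(K/Q) = S_3 (symmetric group of order 6)

Compute the discriminant of x^3 + (3)*x^2 + (-1)*x + (10): Δ = -4307. Since Δ is not a rational square, the Galois group is not contained in A_3; it must be the full S_3 (irreducibility of the cubic rules out anything smaller).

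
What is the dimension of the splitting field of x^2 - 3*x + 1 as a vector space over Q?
[K:Q] = 2

The discriminant of x^2 + (-3)*x + (1) is b^2 - 4c = 9 - (4) = 5. Since 5 is not a perfect square in Q, the polynomial is irreducible over Q. Its two roots generate a degree-2 extension, so [K:Q] = 2.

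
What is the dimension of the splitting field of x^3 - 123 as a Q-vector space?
[K:Q] = 6

x^3 - 123 has one real root r = 123^(1/3) and two complex roots r*zeta_3, r*zeta_3^2 where zeta_3 = e^(2*pi*i/3). The splitting field is Q(r, zeta_3). [Q(r):Q] = 3 and [Q(zeta_3):Q] = 2 with gcd = 1, so [Q(r, zeta_3):Q] = 3 * 2 = 6.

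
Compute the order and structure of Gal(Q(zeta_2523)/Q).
|Gal(Q(zeta_2523)/Q)| = phi(2523) = 1624; group ≅ (Z/2523Z)^* ≅ Z/2Z × Z/812Z

The n-th cyclotomic polynomial Φ_2523(x) is the minimal polynomial of zeta_2523 over Q and has degree phi(2523) = 1624. So Q(zeta_2523) is a degree-1624 Galois extension with Galois group (Z/2523Z)^*. By CRT, (Z/2523Z)^* ≅ (Z/3Z)^* × (Z/841Z)^*. Each prime-power unit group is (Z/3Z)^* ≅ Z/2Z; (Z/841Z)^* ≅ Z/812Z. Hence Gal(Q(zeta_2523)/Q) ≅ Z/2Z × Z/812Z.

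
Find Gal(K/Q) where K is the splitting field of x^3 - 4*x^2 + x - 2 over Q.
Gal(K/Q) = S_3 (symmetric group of order 6)

Compute the discriminant of x^3 + (-4)*x^2 + (1)*x + (-2): Δ = -464. Since Δ is not a rational square, the Galois group is not contained in A_3; it must be the full S_3 (irreducibility of the cubic rules out anything smaller).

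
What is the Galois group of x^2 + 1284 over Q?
Gal(K/Q) = Z/2Z (cyclic of order 2)

x^2 + 1284 is irreducible over Q since -1284 is not a rational square. The splitting field Q(sqrt(-1284)) has degree 2 over Q, and its unique nontrivial automorphism is sqrt(-1284) ↦ -sqrt(-1284). Hence Gal(Q(sqrt(-1284))/Q) = Z/2Z.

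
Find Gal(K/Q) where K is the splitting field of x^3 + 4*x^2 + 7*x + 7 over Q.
Gal(K/Q) = S_3 (symmetric group of order 6)

Compute the discriminant of x^3 + (4)*x^2 + (7)*x + (7): Δ = -175. Since Δ is not a rational square, the Galois group is not contained in A_3; it must be the full S_3 (irreducibility of the cubic rules out anything smaller).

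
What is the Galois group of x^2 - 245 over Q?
Gal(K/Q) = Z/2Z (cyclic of order 2)

x^2 - 245 is irreducible over Q since 245 is not a rational square. The splitting field Q(sqrt(245)) has degree 2 over Q, and its unique nontrivial automorphism is sqrt(245) ↦ -sqrt(245). Hence Gal(Q(sqrt(245))/Q) = Z/2Z.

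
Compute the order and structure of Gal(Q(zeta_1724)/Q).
|Gal(Q(zeta_1724)/Q)| = phi(1724) = 860; group ≅ (Z/1724Z)^* ≅ Z/2Z × Z/430Z

The n-th cyclotomic polynomial Φ_1724(x) is the minimal polynomial of zeta_1724 over Q and has degree phi(1724) = 860. So Q(zeta_1724) is a degree-860 Galois extension with Galois group (Z/1724Z)^*. By CRT, (Z/1724Z)^* ≅ (Z/4Z)^* × (Z/431Z)^*. Each prime-power unit group is (Z/4Z)^* ≅ Z/2Z; (Z/431Z)^* ≅ Z/430Z. Hence Gal(Q(zeta_1724)/Q) ≅ Z/2Z × Z/430Z.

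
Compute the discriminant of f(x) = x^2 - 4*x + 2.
Δ = 8

For a quadratic a x^2 + b x + c the discriminant is Δ = b^2 - 4ac = (-4)^2 - 4*(1)*(2) = 16 - (8) = 8.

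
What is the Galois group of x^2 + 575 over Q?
Gal(K/Q) = Z/2Z (cyclic of order 2)

x^2 + 575 is irreducible over Q since -575 is not a rational square. The splitting field Q(sqrt(-575)) has degree 2 over Q, and its unique nontrivial automorphism is sqrt(-575) ↦ -sqrt(-575). Hence Gal(Q(sqrt(-575))/Q) = Z/2Z.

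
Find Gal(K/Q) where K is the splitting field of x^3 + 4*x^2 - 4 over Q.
Gal(K/Q) = S_3 (symmetric group of order 6)

Compute the discriminant of x^3 + (4)*x^2 + (0)*x + (-4): Δ = 592. Since Δ is not a rational square, the Galois group is not contained in A_3; it must be the full S_3 (irreducibility of the cubic rules out anything smaller).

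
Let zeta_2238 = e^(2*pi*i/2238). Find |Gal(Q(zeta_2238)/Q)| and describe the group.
|Gal(Q(zeta_2238)/Q)| = phi(2238) = 744; group ≅ (Z/2238Z)^* ≅ Z/2Z × Z/372Z

The n-th cyclotomic polynomial Φ_2238(x) is the minimal polynomial of zeta_2238 over Q and has degree phi(2238) = 744. So Q(zeta_2238) is a degree-744 Galois extension with Galois group (Z/2238Z)^*. By CRT, (Z/2238Z)^* ≅ (Z/2Z)^* × (Z/3Z)^* × (Z/373Z)^*. Each prime-power unit group is (Z/2Z)^* ≅ trivial group (order 1); (Z/3Z)^* ≅ Z/2Z; (Z/373Z)^* ≅ Z/372Z. Hence Gal(Q(zeta_2238)/Q) ≅ Z/2Z × Z/372Z.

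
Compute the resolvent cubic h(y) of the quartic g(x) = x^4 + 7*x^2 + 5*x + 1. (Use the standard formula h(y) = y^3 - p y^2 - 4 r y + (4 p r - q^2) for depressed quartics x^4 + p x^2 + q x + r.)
h(y) = y^3 - 7*y^2 - 4*y + 3

Identify coefficients: p = 7, q = 5, r = 1.
Plug into h(y) = y^3 - p y^2 - 4 r y + (4 p r - q^2):
  h(y) = y^3 - (7) y^2 - 4*(1) y + (4*(7)*(1) - (5)^2)
       = y^3 + (-7) y^2 + (-4) y + (3).
Simplifying: h(y) = y^3 - 7*y^2 - 4*y + 3.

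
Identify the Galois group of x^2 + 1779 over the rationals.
Gal(K/Q) = Z/2Z (cyclic of order 2)

x^2 + 1779 is irreducible over Q since -1779 is not a rational square. The splitting field Q(sqrt(-1779)) has degree 2 over Q, and its unique nontrivial automorphism is sqrt(-1779) ↦ -sqrt(-1779). Hence Gal(Q(sqrt(-1779))/Q) = Z/2Z.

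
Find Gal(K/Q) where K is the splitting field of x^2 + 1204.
Gal(K/Q) = Z/2Z (cyclic of order 2)

x^2 + 1204 is irreducible over Q since -1204 is not a rational square. The splitting field Q(sqrt(-1204)) has degree 2 over Q, and its unique nontrivial automorphism is sqrt(-1204) ↦ -sqrt(-1204). Hence Gal(Q(sqrt(-1204))/Q) = Z/2Z.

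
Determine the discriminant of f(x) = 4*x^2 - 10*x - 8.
Δ = 228

For a quadratic a x^2 + b x + c the discriminant is Δ = b^2 - 4ac = (-10)^2 - 4*(4)*(-8) = 100 - (-128) = 228.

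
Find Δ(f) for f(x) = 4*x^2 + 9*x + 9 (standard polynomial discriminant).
Δ = -63

For a quadratic a x^2 + b x + c the discriminant is Δ = b^2 - 4ac = (9)^2 - 4*(4)*(9) = 81 - (144) = -63.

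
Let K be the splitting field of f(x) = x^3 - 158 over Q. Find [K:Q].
[K:Q] = 6

x^3 - 158 has one real root r = 158^(1/3) and two complex roots r*zeta_3, r*zeta_3^2 where zeta_3 = e^(2*pi*i/3). The splitting field is Q(r, zeta_3). [Q(r):Q] = 3 and [Q(zeta_3):Q] = 2 with gcd = 1, so [Q(r, zeta_3):Q] = 3 * 2 = 6.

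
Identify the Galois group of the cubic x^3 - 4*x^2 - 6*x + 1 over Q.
Gal(K/Q) = S_3 (symmetric group of order 6)

Compute the discriminant of x^3 + (-4)*x^2 + (-6)*x + (1): Δ = 2101. Since Δ is not a rational square, the Galois group is not contained in A_3; it must be the full S_3 (irreducibility of the cubic rules out anything smaller).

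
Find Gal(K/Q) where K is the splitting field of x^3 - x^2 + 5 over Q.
Gal(K/Q) = S_3 (symmetric group of order 6)

Compute the discriminant of x^3 + (-1)*x^2 + (0)*x + (5): Δ = -655. Since Δ is not a rational square, the Galois group is not contained in A_3; it must be the full S_3 (irreducibility of the cubic rules out anything smaller).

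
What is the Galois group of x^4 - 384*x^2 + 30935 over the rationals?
Gal(K/Q) = V_4 (Klein four-group, Z/2Z × Z/2Z)

f factors as (x^2 - 269)(x^2 - 115), so the splitting field is K = Q(sqrt(269), sqrt(115)). The elements 269, 115, 30935 are all non-squares in Q, so sqrt(269) and sqrt(115) generate independent quadratic extensions. Thus [K:Q] = 4 and Gal(K/Q) is generated by the two order-2 automorphisms sqrt(269) ↦ -sqrt(269) and sqrt(115) ↦ -sqrt(115), giving V_4.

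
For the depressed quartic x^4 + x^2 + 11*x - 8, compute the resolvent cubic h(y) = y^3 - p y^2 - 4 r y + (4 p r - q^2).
h(y) = y^3 - y^2 + 32*y - 153

Identify coefficients: p = 1, q = 11, r = -8.
Plug into h(y) = y^3 - p y^2 - 4 r y + (4 p r - q^2):
  h(y) = y^3 - (1) y^2 - 4*(-8) y + (4*(1)*(-8) - (11)^2)
       = y^3 + (-1) y^2 + (32) y + (-153).
Simplifying: h(y) = y^3 - y^2 + 32*y - 153.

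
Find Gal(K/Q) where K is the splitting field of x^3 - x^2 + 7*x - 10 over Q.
Gal(K/Q) = S_3 (symmetric group of order 6)

Compute the discriminant of x^3 + (-1)*x^2 + (7)*x + (-10): Δ = -2803. Since Δ is not a rational square, the Galois group is not contained in A_3; it must be the full S_3 (irreducibility of the cubic rules out anything smaller).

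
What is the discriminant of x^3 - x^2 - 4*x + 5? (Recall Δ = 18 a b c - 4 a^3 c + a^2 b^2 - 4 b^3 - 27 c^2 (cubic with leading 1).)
Δ = -23

For x^3 + a x^2 + b x + c the discriminant is Δ = 18 a b c - 4 a^3 c + a^2 b^2 - 4 b^3 - 27 c^2.
Plug a = -1, b = -4, c = 5:
  18*(-1)*(-4)*(5) - 4*(-1)^3*(5) + (-1)^2*(-4)^2 - 4*(-4)^3 - 27*(5)^2
  = 360 + (20) + 16 + (256) + (-675)
  = -23.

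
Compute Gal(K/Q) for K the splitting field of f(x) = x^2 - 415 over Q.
Gal(K/Q) = Z/2Z (cyclic of order 2)

x^2 - 415 is irreducible over Q since 415 is not a rational square. The splitting field Q(sqrt(415)) has degree 2 over Q, and its unique nontrivial automorphism is sqrt(415) ↦ -sqrt(415). Hence Gal(Q(sqrt(415))/Q) = Z/2Z.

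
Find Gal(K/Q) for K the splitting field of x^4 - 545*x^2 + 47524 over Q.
Gal(K/Q) = Z/2Z (cyclic of order 2)

f factors as (x^2 - 109)(x^2 - 436), so the splitting field is K = Q(sqrt(109), sqrt(436)). The squarefree part of 109 is 109 and the squarefree part of 436 is also 109, so sqrt(109) and sqrt(436) are both rational multiples of sqrt(109). Hence Q(sqrt(109)) = Q(sqrt(436)) = Q(sqrt(109)), and the splitting field collapses to a single degree-2 extension with Galois group Z/2Z.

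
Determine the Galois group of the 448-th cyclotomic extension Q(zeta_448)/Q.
|Gal(Q(zeta_448)/Q)| = phi(448) = 192; group ≅ (Z/448Z)^* ≅ Z/2Z × Z/6Z × Z/16Z

The n-th cyclotomic polynomial Φ_448(x) is the minimal polynomial of zeta_448 over Q and has degree phi(448) = 192. So Q(zeta_448) is a degree-192 Galois extension with Galois group (Z/448Z)^*. By CRT, (Z/448Z)^* ≅ (Z/64Z)^* × (Z/7Z)^*. Each prime-power unit group is (Z/64Z)^* ≅ Z/2Z × Z/16Z; (Z/7Z)^* ≅ Z/6Z. Hence Gal(Q(zeta_448)/Q) ≅ Z/2Z × Z/6Z × Z/16Z.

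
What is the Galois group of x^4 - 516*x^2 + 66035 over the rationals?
Gal(K/Q) = V_4 (Klein four-group, Z/2Z × Z/2Z)

f factors as (x^2 - 235)(x^2 - 281), so the splitting field is K = Q(sqrt(235), sqrt(281)). The elements 235, 281, 66035 are all non-squares in Q, so sqrt(235) and sqrt(281) generate independent quadratic extensions. Thus [K:Q] = 4 and Gal(K/Q) is generated by the two order-2 automorphisms sqrt(235) ↦ -sqrt(235) and sqrt(281) ↦ -sqrt(281), giving V_4.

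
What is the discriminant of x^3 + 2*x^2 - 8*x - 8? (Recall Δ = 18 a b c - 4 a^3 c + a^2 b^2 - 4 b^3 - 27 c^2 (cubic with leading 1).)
Δ = 3136

For x^3 + a x^2 + b x + c the discriminant is Δ = 18 a b c - 4 a^3 c + a^2 b^2 - 4 b^3 - 27 c^2.
Plug a = 2, b = -8, c = -8:
  18*(2)*(-8)*(-8) - 4*(2)^3*(-8) + (2)^2*(-8)^2 - 4*(-8)^3 - 27*(-8)^2
  = 2304 + (256) + 256 + (2048) + (-1728)
  = 3136.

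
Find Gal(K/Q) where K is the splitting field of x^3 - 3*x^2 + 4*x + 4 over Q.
Gal(K/Q) = S_3 (symmetric group of order 6)

Compute the discriminant of x^3 + (-3)*x^2 + (4)*x + (4): Δ = -976. Since Δ is not a rational square, the Galois group is not contained in A_3; it must be the full S_3 (irreducibility of the cubic rules out anything smaller).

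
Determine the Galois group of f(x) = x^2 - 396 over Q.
Gal(K/Q) = Z/2Z (cyclic of order 2)

x^2 - 396 is irreducible over Q since 396 is not a rational square. The splitting field Q(sqrt(396)) has degree 2 over Q, and its unique nontrivial automorphism is sqrt(396) ↦ -sqrt(396). Hence Gal(Q(sqrt(396))/Q) = Z/2Z.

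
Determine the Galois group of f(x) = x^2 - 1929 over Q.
Gal(K/Q) = Z/2Z (cyclic of order 2)

x^2 - 1929 is irreducible over Q since 1929 is not a rational square. The splitting field Q(sqrt(1929)) has degree 2 over Q, and its unique nontrivial automorphism is sqrt(1929) ↦ -sqrt(1929). Hence Gal(Q(sqrt(1929))/Q) = Z/2Z.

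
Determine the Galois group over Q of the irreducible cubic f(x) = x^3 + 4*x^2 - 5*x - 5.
Gal(K/Q) = S_3 (symmetric group of order 6)

Compute the discriminant of x^3 + (4)*x^2 + (-5)*x + (-5): Δ = 3305. Since Δ is not a rational square, the Galois group is not contained in A_3; it must be the full S_3 (irreducibility of the cubic rules out anything smaller).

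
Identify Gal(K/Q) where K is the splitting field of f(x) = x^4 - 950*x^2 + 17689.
Gal(K/Q) = Z/2Z (cyclic of order 2)

f factors as (x^2 - 931)(x^2 - 19), so the splitting field is K = Q(sqrt(931), sqrt(19)). The squarefree part of 931 is 19 and the squarefree part of 19 is also 19, so sqrt(931) and sqrt(19) are both rational multiples of sqrt(19). Hence Q(sqrt(931)) = Q(sqrt(19)) = Q(sqrt(19)), and the splitting field collapses to a single degree-2 extension with Galois group Z/2Z.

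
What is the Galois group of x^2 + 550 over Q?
Gal(K/Q) = Z/2Z (cyclic of order 2)

x^2 + 550 is irreducible over Q since -550 is not a rational square. The splitting field Q(sqrt(-550)) has degree 2 over Q, and its unique nontrivial automorphism is sqrt(-550) ↦ -sqrt(-550). Hence Gal(Q(sqrt(-550))/Q) = Z/2Z.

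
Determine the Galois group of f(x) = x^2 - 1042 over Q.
Gal(K/Q) = Z/2Z (cyclic of order 2)

x^2 - 1042 is irreducible over Q since 1042 is not a rational square. The splitting field Q(sqrt(1042)) has degree 2 over Q, and its unique nontrivial automorphism is sqrt(1042) ↦ -sqrt(1042). Hence Gal(Q(sqrt(1042))/Q) = Z/2Z.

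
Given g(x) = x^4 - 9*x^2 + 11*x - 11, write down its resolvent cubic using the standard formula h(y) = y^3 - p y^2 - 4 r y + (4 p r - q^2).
h(y) = y^3 + 9*y^2 + 44*y + 275

Identify coefficients: p = -9, q = 11, r = -11.
Plug into h(y) = y^3 - p y^2 - 4 r y + (4 p r - q^2):
  h(y) = y^3 - (-9) y^2 - 4*(-11) y + (4*(-9)*(-11) - (11)^2)
       = y^3 + (9) y^2 + (44) y + (275).
Simplifying: h(y) = y^3 + 9*y^2 + 44*y + 275.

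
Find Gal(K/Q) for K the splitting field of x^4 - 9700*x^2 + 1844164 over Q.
Gal(K/Q) = Z/2Z (cyclic of order 2)

f factors as (x^2 - 9506)(x^2 - 194), so the splitting field is K = Q(sqrt(9506), sqrt(194)). The squarefree part of 9506 is 194 and the squarefree part of 194 is also 194, so sqrt(9506) and sqrt(194) are both rational multiples of sqrt(194). Hence Q(sqrt(9506)) = Q(sqrt(194)) = Q(sqrt(194)), and the splitting field collapses to a single degree-2 extension with Galois group Z/2Z.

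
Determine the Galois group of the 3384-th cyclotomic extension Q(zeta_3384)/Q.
|Gal(Q(zeta_3384)/Q)| = phi(3384) = 1104; group ≅ (Z/3384Z)^* ≅ Z/2Z × Z/2Z × Z/6Z × Z/46Z

The n-th cyclotomic polynomial Φ_3384(x) is the minimal polynomial of zeta_3384 over Q and has degree phi(3384) = 1104. So Q(zeta_3384) is a degree-1104 Galois extension with Galois group (Z/3384Z)^*. By CRT, (Z/3384Z)^* ≅ (Z/8Z)^* × (Z/9Z)^* × (Z/47Z)^*. Each prime-power unit group is (Z/8Z)^* ≅ Z/2Z × Z/2Z; (Z/9Z)^* ≅ Z/6Z; (Z/47Z)^* ≅ Z/46Z. Hence Gal(Q(zeta_3384)/Q) ≅ Z/2Z × Z/2Z × Z/6Z × Z/46Z.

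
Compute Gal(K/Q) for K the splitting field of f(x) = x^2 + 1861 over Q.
Gal(K/Q) = Z/2Z (cyclic of order 2)

x^2 + 1861 is irreducible over Q since -1861 is not a rational square. The splitting field Q(sqrt(-1861)) has degree 2 over Q, and its unique nontrivial automorphism is sqrt(-1861) ↦ -sqrt(-1861). Hence Gal(Q(sqrt(-1861))/Q) = Z/2Z.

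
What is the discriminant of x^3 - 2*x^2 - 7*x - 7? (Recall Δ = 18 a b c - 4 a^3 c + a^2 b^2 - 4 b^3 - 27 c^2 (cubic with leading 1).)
Δ = -1743

For x^3 + a x^2 + b x + c the discriminant is Δ = 18 a b c - 4 a^3 c + a^2 b^2 - 4 b^3 - 27 c^2.
Plug a = -2, b = -7, c = -7:
  18*(-2)*(-7)*(-7) - 4*(-2)^3*(-7) + (-2)^2*(-7)^2 - 4*(-7)^3 - 27*(-7)^2
  = -1764 + (-224) + 196 + (1372) + (-1323)
  = -1743.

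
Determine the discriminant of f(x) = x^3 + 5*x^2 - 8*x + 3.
Δ = -255

For x^3 + a x^2 + b x + c the discriminant is Δ = 18 a b c - 4 a^3 c + a^2 b^2 - 4 b^3 - 27 c^2.
Plug a = 5, b = -8, c = 3:
  18*(5)*(-8)*(3) - 4*(5)^3*(3) + (5)^2*(-8)^2 - 4*(-8)^3 - 27*(3)^2
  = -2160 + (-1500) + 1600 + (2048) + (-243)
  = -255.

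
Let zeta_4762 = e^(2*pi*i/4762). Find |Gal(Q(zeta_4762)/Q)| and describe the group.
|Gal(Q(zeta_4762)/Q)| = phi(4762) = 2380; group ≅ (Z/4762Z)^* ≅ Z/2380Z

The n-th cyclotomic polynomial Φ_4762(x) is the minimal polynomial of zeta_4762 over Q and has degree phi(4762) = 2380. So Q(zeta_4762) is a degree-2380 Galois extension with Galois group (Z/4762Z)^*. By CRT, (Z/4762Z)^* ≅ (Z/2Z)^* × (Z/2381Z)^*. Each prime-power unit group is (Z/2Z)^* ≅ trivial group (order 1); (Z/2381Z)^* ≅ Z/2380Z. Hence Gal(Q(zeta_4762)/Q) ≅ Z/2380Z.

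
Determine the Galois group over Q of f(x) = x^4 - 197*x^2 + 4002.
Gal(K/Q) = V_4 (Klein four-group, Z/2Z × Z/2Z)

f factors as (x^2 - 174)(x^2 - 23), so the splitting field is K = Q(sqrt(174), sqrt(23)). The elements 174, 23, 4002 are all non-squares in Q, so sqrt(174) and sqrt(23) generate independent quadratic extensions. Thus [K:Q] = 4 and Gal(K/Q) is generated by the two order-2 automorphisms sqrt(174) ↦ -sqrt(174) and sqrt(23) ↦ -sqrt(23), giving V_4.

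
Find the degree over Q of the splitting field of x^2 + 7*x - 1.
[K:Q] = 2

The discriminant of x^2 + (7)*x + (-1) is b^2 - 4c = 49 - (-4) = 53. Since 53 is not a perfect square in Q, the polynomial is irreducible over Q. Its two roots generate a degree-2 extension, so [K:Q] = 2.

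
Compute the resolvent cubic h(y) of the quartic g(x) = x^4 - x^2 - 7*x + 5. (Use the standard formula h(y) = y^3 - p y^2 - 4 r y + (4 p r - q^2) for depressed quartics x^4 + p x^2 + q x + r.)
h(y) = y^3 + y^2 - 20*y - 69

Identify coefficients: p = -1, q = -7, r = 5.
Plug into h(y) = y^3 - p y^2 - 4 r y + (4 p r - q^2):
  h(y) = y^3 - (-1) y^2 - 4*(5) y + (4*(-1)*(5) - (-7)^2)
       = y^3 + (1) y^2 + (-20) y + (-69).
Simplifying: h(y) = y^3 + y^2 - 20*y - 69.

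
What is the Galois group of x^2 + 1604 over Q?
Gal(K/Q) = Z/2Z (cyclic of order 2)

x^2 + 1604 is irreducible over Q since -1604 is not a rational square. The splitting field Q(sqrt(-1604)) has degree 2 over Q, and its unique nontrivial automorphism is sqrt(-1604) ↦ -sqrt(-1604). Hence Gal(Q(sqrt(-1604))/Q) = Z/2Z.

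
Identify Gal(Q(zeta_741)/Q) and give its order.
|Gal(Q(zeta_741)/Q)| = phi(741) = 432; group ≅ (Z/741Z)^* ≅ Z/2Z × Z/12Z × Z/18Z

The n-th cyclotomic polynomial Φ_741(x) is the minimal polynomial of zeta_741 over Q and has degree phi(741) = 432. So Q(zeta_741) is a degree-432 Galois extension with Galois group (Z/741Z)^*. By CRT, (Z/741Z)^* ≅ (Z/3Z)^* × (Z/13Z)^* × (Z/19Z)^*. Each prime-power unit group is (Z/3Z)^* ≅ Z/2Z; (Z/13Z)^* ≅ Z/12Z; (Z/19Z)^* ≅ Z/18Z. Hence Gal(Q(zeta_741)/Q) ≅ Z/2Z × Z/12Z × Z/18Z.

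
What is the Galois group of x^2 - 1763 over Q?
Gal(K/Q) = Z/2Z (cyclic of order 2)

x^2 - 1763 is irreducible over Q since 1763 is not a rational square. The splitting field Q(sqrt(1763)) has degree 2 over Q, and its unique nontrivial automorphism is sqrt(1763) ↦ -sqrt(1763). Hence Gal(Q(sqrt(1763))/Q) = Z/2Z.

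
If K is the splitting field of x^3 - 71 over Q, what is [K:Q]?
[K:Q] = 6

x^3 - 71 has one real root r = 71^(1/3) and two complex roots r*zeta_3, r*zeta_3^2 where zeta_3 = e^(2*pi*i/3). The splitting field is Q(r, zeta_3). [Q(r):Q] = 3 and [Q(zeta_3):Q] = 2 with gcd = 1, so [Q(r, zeta_3):Q] = 3 * 2 = 6.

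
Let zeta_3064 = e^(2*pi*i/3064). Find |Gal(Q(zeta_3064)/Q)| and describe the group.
|Gal(Q(zeta_3064)/Q)| = phi(3064) = 1528; group ≅ (Z/3064Z)^* ≅ Z/2Z × Z/2Z × Z/382Z

The n-th cyclotomic polynomial Φ_3064(x) is the minimal polynomial of zeta_3064 over Q and has degree phi(3064) = 1528. So Q(zeta_3064) is a degree-1528 Galois extension with Galois group (Z/3064Z)^*. By CRT, (Z/3064Z)^* ≅ (Z/8Z)^* × (Z/383Z)^*. Each prime-power unit group is (Z/8Z)^* ≅ Z/2Z × Z/2Z; (Z/383Z)^* ≅ Z/382Z. Hence Gal(Q(zeta_3064)/Q) ≅ Z/2Z × Z/2Z × Z/382Z.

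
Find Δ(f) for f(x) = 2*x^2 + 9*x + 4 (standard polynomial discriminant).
Δ = 49

For a quadratic a x^2 + b x + c the discriminant is Δ = b^2 - 4ac = (9)^2 - 4*(2)*(4) = 81 - (32) = 49.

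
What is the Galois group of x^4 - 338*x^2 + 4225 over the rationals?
Gal(K/Q) = Z/2Z (cyclic of order 2)

f factors as (x^2 - 325)(x^2 - 13), so the splitting field is K = Q(sqrt(325), sqrt(13)). The squarefree part of 325 is 13 and the squarefree part of 13 is also 13, so sqrt(325) and sqrt(13) are both rational multiples of sqrt(13). Hence Q(sqrt(325)) = Q(sqrt(13)) = Q(sqrt(13)), and the splitting field collapses to a single degree-2 extension with Galois group Z/2Z.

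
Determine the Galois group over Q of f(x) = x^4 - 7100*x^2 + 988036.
Gal(K/Q) = Z/2Z (cyclic of order 2)

f factors as (x^2 - 142)(x^2 - 6958), so the splitting field is K = Q(sqrt(142), sqrt(6958)). The squarefree part of 142 is 142 and the squarefree part of 6958 is also 142, so sqrt(142) and sqrt(6958) are both rational multiples of sqrt(142). Hence Q(sqrt(142)) = Q(sqrt(6958)) = Q(sqrt(142)), and the splitting field collapses to a single degree-2 extension with Galois group Z/2Z.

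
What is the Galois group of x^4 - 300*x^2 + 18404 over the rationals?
Gal(K/Q) = V_4 (Klein four-group, Z/2Z × Z/2Z)

f factors as (x^2 - 86)(x^2 - 214), so the splitting field is K = Q(sqrt(86), sqrt(214)). The elements 86, 214, 18404 are all non-squares in Q, so sqrt(86) and sqrt(214) generate independent quadratic extensions. Thus [K:Q] = 4 and Gal(K/Q) is generated by the two order-2 automorphisms sqrt(86) ↦ -sqrt(86) and sqrt(214) ↦ -sqrt(214), giving V_4.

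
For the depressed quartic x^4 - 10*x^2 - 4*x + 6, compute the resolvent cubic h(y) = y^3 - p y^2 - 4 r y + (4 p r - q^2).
h(y) = y^3 + 10*y^2 - 24*y - 256

Identify coefficients: p = -10, q = -4, r = 6.
Plug into h(y) = y^3 - p y^2 - 4 r y + (4 p r - q^2):
  h(y) = y^3 - (-10) y^2 - 4*(6) y + (4*(-10)*(6) - (-4)^2)
       = y^3 + (10) y^2 + (-24) y + (-256).
Simplifying: h(y) = y^3 + 10*y^2 - 24*y - 256.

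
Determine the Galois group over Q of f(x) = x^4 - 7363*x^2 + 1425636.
Gal(K/Q) = Z/2Z (cyclic of order 2)

f factors as (x^2 - 7164)(x^2 - 199), so the splitting field is K = Q(sqrt(7164), sqrt(199)). The squarefree part of 7164 is 199 and the squarefree part of 199 is also 199, so sqrt(7164) and sqrt(199) are both rational multiples of sqrt(199). Hence Q(sqrt(7164)) = Q(sqrt(199)) = Q(sqrt(199)), and the splitting field collapses to a single degree-2 extension with Galois group Z/2Z.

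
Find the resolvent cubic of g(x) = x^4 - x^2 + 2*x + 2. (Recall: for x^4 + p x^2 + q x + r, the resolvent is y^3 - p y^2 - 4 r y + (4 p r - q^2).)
h(y) = y^3 + y^2 - 8*y - 12

Identify coefficients: p = -1, q = 2, r = 2.
Plug into h(y) = y^3 - p y^2 - 4 r y + (4 p r - q^2):
  h(y) = y^3 - (-1) y^2 - 4*(2) y + (4*(-1)*(2) - (2)^2)
       = y^3 + (1) y^2 + (-8) y + (-12).
Simplifying: h(y) = y^3 + y^2 - 8*y - 12.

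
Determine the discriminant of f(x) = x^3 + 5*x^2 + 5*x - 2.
Δ = 117

For x^3 + a x^2 + b x + c the discriminant is Δ = 18 a b c - 4 a^3 c + a^2 b^2 - 4 b^3 - 27 c^2.
Plug a = 5, b = 5, c = -2:
  18*(5)*(5)*(-2) - 4*(5)^3*(-2) + (5)^2*(5)^2 - 4*(5)^3 - 27*(-2)^2
  = -900 + (1000) + 625 + (-500) + (-108)
  = 117.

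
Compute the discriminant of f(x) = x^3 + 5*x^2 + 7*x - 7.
Δ = -2380

For x^3 + a x^2 + b x + c the discriminant is Δ = 18 a b c - 4 a^3 c + a^2 b^2 - 4 b^3 - 27 c^2.
Plug a = 5, b = 7, c = -7:
  18*(5)*(7)*(-7) - 4*(5)^3*(-7) + (5)^2*(7)^2 - 4*(7)^3 - 27*(-7)^2
  = -4410 + (3500) + 1225 + (-1372) + (-1323)
  = -2380.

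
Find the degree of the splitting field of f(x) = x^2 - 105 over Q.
[K:Q] = 2

The polynomial x^2 - 105 is irreducible over Q since 105 is not a perfect square. Its splitting field is Q(sqrt(105)), which has degree 2 over Q.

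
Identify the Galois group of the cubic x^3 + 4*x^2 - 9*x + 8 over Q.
Gal(K/Q) = S_3 (symmetric group of order 6)

Compute the discriminant of x^3 + (4)*x^2 + (-9)*x + (8): Δ = -4748. Since Δ is not a rational square, the Galois group is not contained in A_3; it must be the full S_3 (irreducibility of the cubic rules out anything smaller).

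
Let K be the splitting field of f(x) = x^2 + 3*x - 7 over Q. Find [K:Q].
[K:Q] = 2

The discriminant of x^2 + (3)*x + (-7) is b^2 - 4c = 9 - (-28) = 37. Since 37 is not a perfect square in Q, the polynomial is irreducible over Q. Its two roots generate a degree-2 extension, so [K:Q] = 2.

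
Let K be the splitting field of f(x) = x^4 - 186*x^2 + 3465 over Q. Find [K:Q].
[K:Q] = 4

f factors as (x^2 - 165)(x^2 - 21); the splitting field is K = Q(sqrt(165), sqrt(21)). Since 165, 21, and 3465 are all non-squares in Q, the three subfields Q(sqrt(165)), Q(sqrt(21)), Q(sqrt(3465)) are distinct degree-2 extensions, so [K:Q] = 4 (Klein four Galois group).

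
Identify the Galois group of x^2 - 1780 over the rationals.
Gal(K/Q) = Z/2Z (cyclic of order 2)

x^2 - 1780 is irreducible over Q since 1780 is not a rational square. The splitting field Q(sqrt(1780)) has degree 2 over Q, and its unique nontrivial automorphism is sqrt(1780) ↦ -sqrt(1780). Hence Gal(Q(sqrt(1780))/Q) = Z/2Z.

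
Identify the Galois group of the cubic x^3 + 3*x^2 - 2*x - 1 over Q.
Gal(K/Q) = S_3 (symmetric group of order 6)

Compute the discriminant of x^3 + (3)*x^2 + (-2)*x + (-1): Δ = 257. Since Δ is not a rational square, the Galois group is not contained in A_3; it must be the full S_3 (irreducibility of the cubic rules out anything smaller).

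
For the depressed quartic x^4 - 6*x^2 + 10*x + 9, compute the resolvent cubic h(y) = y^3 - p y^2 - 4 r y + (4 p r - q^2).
h(y) = y^3 + 6*y^2 - 36*y - 316

Identify coefficients: p = -6, q = 10, r = 9.
Plug into h(y) = y^3 - p y^2 - 4 r y + (4 p r - q^2):
  h(y) = y^3 - (-6) y^2 - 4*(9) y + (4*(-6)*(9) - (10)^2)
       = y^3 + (6) y^2 + (-36) y + (-316).
Simplifying: h(y) = y^3 + 6*y^2 - 36*y - 316.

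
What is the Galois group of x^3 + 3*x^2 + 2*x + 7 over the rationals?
Gal(K/Q) = S_3 (symmetric group of order 6)

Compute the discriminant of x^3 + (3)*x^2 + (2)*x + (7): Δ = -1319. Since Δ is not a rational square, the Galois group is not contained in A_3; it must be the full S_3 (irreducibility of the cubic rules out anything smaller).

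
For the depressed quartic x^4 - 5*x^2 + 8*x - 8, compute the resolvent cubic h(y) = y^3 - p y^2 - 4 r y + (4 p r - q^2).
h(y) = y^3 + 5*y^2 + 32*y + 96

Identify coefficients: p = -5, q = 8, r = -8.
Plug into h(y) = y^3 - p y^2 - 4 r y + (4 p r - q^2):
  h(y) = y^3 - (-5) y^2 - 4*(-8) y + (4*(-5)*(-8) - (8)^2)
       = y^3 + (5) y^2 + (32) y + (96).
Simplifying: h(y) = y^3 + 5*y^2 + 32*y + 96.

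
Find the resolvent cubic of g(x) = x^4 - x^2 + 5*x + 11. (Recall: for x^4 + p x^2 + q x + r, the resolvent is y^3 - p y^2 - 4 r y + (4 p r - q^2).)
h(y) = y^3 + y^2 - 44*y - 69

Identify coefficients: p = -1, q = 5, r = 11.
Plug into h(y) = y^3 - p y^2 - 4 r y + (4 p r - q^2):
  h(y) = y^3 - (-1) y^2 - 4*(11) y + (4*(-1)*(11) - (5)^2)
       = y^3 + (1) y^2 + (-44) y + (-69).
Simplifying: h(y) = y^3 + y^2 - 44*y - 69.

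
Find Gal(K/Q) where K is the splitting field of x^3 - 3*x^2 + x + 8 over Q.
Gal(K/Q) = S_3 (symmetric group of order 6)

Compute the discriminant of x^3 + (-3)*x^2 + (1)*x + (8): Δ = -1291. Since Δ is not a rational square, the Galois group is not contained in A_3; it must be the full S_3 (irreducibility of the cubic rules out anything smaller).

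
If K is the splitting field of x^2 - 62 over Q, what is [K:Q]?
[K:Q] = 2

The polynomial x^2 - 62 is irreducible over Q since 62 is not a perfect square. Its splitting field is Q(sqrt(62)), which has degree 2 over Q.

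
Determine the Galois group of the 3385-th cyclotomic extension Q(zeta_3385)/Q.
|Gal(Q(zeta_3385)/Q)| = phi(3385) = 2704; group ≅ (Z/3385Z)^* ≅ Z/4Z × Z/676Z

The n-th cyclotomic polynomial Φ_3385(x) is the minimal polynomial of zeta_3385 over Q and has degree phi(3385) = 2704. So Q(zeta_3385) is a degree-2704 Galois extension with Galois group (Z/3385Z)^*. By CRT, (Z/3385Z)^* ≅ (Z/5Z)^* × (Z/677Z)^*. Each prime-power unit group is (Z/5Z)^* ≅ Z/4Z; (Z/677Z)^* ≅ Z/676Z. Hence Gal(Q(zeta_3385)/Q) ≅ Z/4Z × Z/676Z.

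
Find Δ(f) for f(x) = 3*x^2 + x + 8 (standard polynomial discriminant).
Δ = -95

For a quadratic a x^2 + b x + c the discriminant is Δ = b^2 - 4ac = (1)^2 - 4*(3)*(8) = 1 - (96) = -95.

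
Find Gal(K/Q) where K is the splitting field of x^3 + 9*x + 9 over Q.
Gal(K/Q) = S_3 (symmetric group of order 6)

Compute the discriminant of x^3 + (0)*x^2 + (9)*x + (9): Δ = -5103. Since Δ is not a rational square, the Galois group is not contained in A_3; it must be the full S_3 (irreducibility of the cubic rules out anything smaller).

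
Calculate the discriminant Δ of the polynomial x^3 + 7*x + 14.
Δ = -6664

For a depressed cubic x^3 + p x + q the discriminant is Δ = -4 p^3 - 27 q^2 = -4*(7)^3 - 27*(14)^2 = -1372 - 5292 = -6664.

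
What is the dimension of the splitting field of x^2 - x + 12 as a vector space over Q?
[K:Q] = 2

The discriminant of x^2 + (-1)*x + (12) is b^2 - 4c = 1 - (48) = -47. Since -47 is not a perfect square in Q, the polynomial is irreducible over Q. Its two roots generate a degree-2 extension, so [K:Q] = 2.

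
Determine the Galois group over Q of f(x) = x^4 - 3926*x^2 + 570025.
Gal(K/Q) = Z/2Z (cyclic of order 2)

f factors as (x^2 - 3775)(x^2 - 151), so the splitting field is K = Q(sqrt(3775), sqrt(151)). The squarefree part of 3775 is 151 and the squarefree part of 151 is also 151, so sqrt(3775) and sqrt(151) are both rational multiples of sqrt(151). Hence Q(sqrt(3775)) = Q(sqrt(151)) = Q(sqrt(151)), and the splitting field collapses to a single degree-2 extension with Galois group Z/2Z.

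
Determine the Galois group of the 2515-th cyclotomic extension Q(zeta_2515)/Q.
|Gal(Q(zeta_2515)/Q)| = phi(2515) = 2008; group ≅ (Z/2515Z)^* ≅ Z/4Z × Z/502Z

The n-th cyclotomic polynomial Φ_2515(x) is the minimal polynomial of zeta_2515 over Q and has degree phi(2515) = 2008. So Q(zeta_2515) is a degree-2008 Galois extension with Galois group (Z/2515Z)^*. By CRT, (Z/2515Z)^* ≅ (Z/5Z)^* × (Z/503Z)^*. Each prime-power unit group is (Z/5Z)^* ≅ Z/4Z; (Z/503Z)^* ≅ Z/502Z. Hence Gal(Q(zeta_2515)/Q) ≅ Z/4Z × Z/502Z.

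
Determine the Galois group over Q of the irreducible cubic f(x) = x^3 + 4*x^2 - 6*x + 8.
Gal(K/Q) = S_3 (symmetric group of order 6)

Compute the discriminant of x^3 + (4)*x^2 + (-6)*x + (8): Δ = -5792. Since Δ is not a rational square, the Galois group is not contained in A_3; it must be the full S_3 (irreducibility of the cubic rules out anything smaller).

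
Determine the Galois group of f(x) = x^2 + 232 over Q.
Gal(K/Q) = Z/2Z (cyclic of order 2)

x^2 + 232 is irreducible over Q since -232 is not a rational square. The splitting field Q(sqrt(-232)) has degree 2 over Q, and its unique nontrivial automorphism is sqrt(-232) ↦ -sqrt(-232). Hence Gal(Q(sqrt(-232))/Q) = Z/2Z.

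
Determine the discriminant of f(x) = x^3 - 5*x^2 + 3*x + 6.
Δ = 525

For x^3 + a x^2 + b x + c the discriminant is Δ = 18 a b c - 4 a^3 c + a^2 b^2 - 4 b^3 - 27 c^2.
Plug a = -5, b = 3, c = 6:
  18*(-5)*(3)*(6) - 4*(-5)^3*(6) + (-5)^2*(3)^2 - 4*(3)^3 - 27*(6)^2
  = -1620 + (3000) + 225 + (-108) + (-972)
  = 525.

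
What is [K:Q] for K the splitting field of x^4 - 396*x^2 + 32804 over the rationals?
[K:Q] = 4

f factors as (x^2 - 118)(x^2 - 278); the splitting field is K = Q(sqrt(118), sqrt(278)). Since 118, 278, and 32804 are all non-squares in Q, the three subfields Q(sqrt(118)), Q(sqrt(278)), Q(sqrt(32804)) are distinct degree-2 extensions, so [K:Q] = 4 (Klein four Galois group).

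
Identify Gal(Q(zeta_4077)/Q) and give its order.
|Gal(Q(zeta_4077)/Q)| = phi(4077) = 2700; group ≅ (Z/4077Z)^* ≅ Z/18Z × Z/150Z

The n-th cyclotomic polynomial Φ_4077(x) is the minimal polynomial of zeta_4077 over Q and has degree phi(4077) = 2700. So Q(zeta_4077) is a degree-2700 Galois extension with Galois group (Z/4077Z)^*. By CRT, (Z/4077Z)^* ≅ (Z/27Z)^* × (Z/151Z)^*. Each prime-power unit group is (Z/27Z)^* ≅ Z/18Z; (Z/151Z)^* ≅ Z/150Z. Hence Gal(Q(zeta_4077)/Q) ≅ Z/18Z × Z/150Z.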